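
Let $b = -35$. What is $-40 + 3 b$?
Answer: $-145$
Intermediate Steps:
$-40 + 3 b = -40 + 3 \left(-35\right) = -40 - 105 = -145$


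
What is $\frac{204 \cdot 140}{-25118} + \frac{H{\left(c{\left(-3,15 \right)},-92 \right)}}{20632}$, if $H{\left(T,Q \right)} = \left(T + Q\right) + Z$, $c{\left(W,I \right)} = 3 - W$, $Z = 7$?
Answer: $- \frac{295617121}{259117288} \approx -1.1409$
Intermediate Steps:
$H{\left(T,Q \right)} = 7 + Q + T$ ($H{\left(T,Q \right)} = \left(T + Q\right) + 7 = \left(Q + T\right) + 7 = 7 + Q + T$)
$\frac{204 \cdot 140}{-25118} + \frac{H{\left(c{\left(-3,15 \right)},-92 \right)}}{20632} = \frac{204 \cdot 140}{-25118} + \frac{7 - 92 + \left(3 - -3\right)}{20632} = 28560 \left(- \frac{1}{25118}\right) + \left(7 - 92 + \left(3 + 3\right)\right) \frac{1}{20632} = - \frac{14280}{12559} + \left(7 - 92 + 6\right) \frac{1}{20632} = - \frac{14280}{12559} - \frac{79}{20632} = - \frac{295617121}{259117288}$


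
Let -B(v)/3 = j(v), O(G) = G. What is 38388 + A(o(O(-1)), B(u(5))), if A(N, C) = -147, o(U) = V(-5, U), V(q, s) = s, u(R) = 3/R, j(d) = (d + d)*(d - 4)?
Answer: 38241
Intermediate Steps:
j(d) = 2*d*(-4 + d) (j(d) = (2*d)*(-4 + d) = 2*d*(-4 + d))
B(v) = -6*v*(-4 + v)
o(U) = U
38388 + A(o(O(-1)), B(u(5))) = 38388 - 147 = 38241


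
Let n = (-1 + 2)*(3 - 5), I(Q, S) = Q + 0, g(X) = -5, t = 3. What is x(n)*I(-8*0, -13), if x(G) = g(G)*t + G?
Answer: 0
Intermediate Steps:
I(Q, S) = Q
n = -2 (n = 1*(-2) = -2)
x(G) = -15 + G (x(G) = -5*3 + G = -15 + G)
x(n)*I(-8*0, -13) = (-15 - 2)*(-8*0) = -17*0 = 0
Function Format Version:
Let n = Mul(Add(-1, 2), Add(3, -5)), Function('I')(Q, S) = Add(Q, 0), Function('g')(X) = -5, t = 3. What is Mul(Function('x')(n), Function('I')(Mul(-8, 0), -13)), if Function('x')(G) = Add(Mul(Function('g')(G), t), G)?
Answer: 0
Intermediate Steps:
Function('I')(Q, S) = Q
n = -2 (n = Mul(1, -2) = -2)
Function('x')(G) = Add(-15, G) (Function('x')(G) = Add(Mul(-5, 3), G) = Add(-15, G))
Mul(Function('x')(n), Function('I')(Mul(-8, 0), -13)) = Mul(Add(-15, -2), Mul(-8, 0)) = Mul(-17, 0) = 0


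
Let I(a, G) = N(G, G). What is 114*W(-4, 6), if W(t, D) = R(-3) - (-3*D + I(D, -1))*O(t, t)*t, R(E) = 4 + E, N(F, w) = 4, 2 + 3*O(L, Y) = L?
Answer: 12882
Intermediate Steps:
O(L, Y) = -⅔ + L/3
I(a, G) = 4
W(t, D) = 1 - t*(4 - 3*D)*(-⅔ + t/3) (W(t, D) = (4 - 3) - (-3*D + 4)*(-⅔ + t/3)*t = 1 - (4 - 3*D)*(-⅔ + t/3)*t = 1 - t*(4 - 3*D)*(-⅔ + t/3))
114*W(-4, 6) = 114*(1 - 4/3*(-4)*(-2 - 4) + 6*(-4)*(-2 - 4)) = 114*(1 - 4/3*(-4)*(-6) + 6*(-4)*(-6)) = 114*(1 - 32 + 144) = 114*113 = 12882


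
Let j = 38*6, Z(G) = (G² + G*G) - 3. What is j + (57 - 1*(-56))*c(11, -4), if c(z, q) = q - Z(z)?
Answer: -27231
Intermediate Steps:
Z(G) = -3 + 2*G² (Z(G) = (G² + G²) - 3 = 2*G² - 3 = -3 + 2*G²)
j = 228
c(z, q) = 3 + q - 2*z² (c(z, q) = q - (-3 + 2*z²) = q + (3 - 2*z²) = 3 + q - 2*z²)
j + (57 - 1*(-56))*c(11, -4) = 228 + (57 - 1*(-56))*(3 - 4 - 2*11²) = 228 + (57 + 56)*(3 - 4 - 2*121) = 228 + 113*(3 - 4 - 242) = 228 + 113*(-243) = 228 - 27459 = -27231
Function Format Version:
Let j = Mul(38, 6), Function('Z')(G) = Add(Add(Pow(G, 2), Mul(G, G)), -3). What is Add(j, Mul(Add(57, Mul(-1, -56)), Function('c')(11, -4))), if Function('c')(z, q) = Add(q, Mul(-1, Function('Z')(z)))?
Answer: -27231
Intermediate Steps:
Function('Z')(G) = Add(-3, Mul(2, Pow(G, 2))) (Function('Z')(G) = Add(Add(Pow(G, 2), Pow(G, 2)), -3) = Add(Mul(2, Pow(G, 2)), -3) = Add(-3, Mul(2, Pow(G, 2))))
j = 228
Function('c')(z, q) = Add(3, q, Mul(-2, Pow(z, 2))) (Function('c')(z, q) = Add(q, Mul(-1, Add(-3, Mul(2, Pow(z, 2))))) = Add(q, Add(3, Mul(-2, Pow(z, 2)))) = Add(3, q, Mul(-2, Pow(z, 2))))
Add(j, Mul(Add(57, Mul(-1, -56)), Function('c')(11, -4))) = Add(228, Mul(Add(57, Mul(-1, -56)), Add(3, -4, Mul(-2, Pow(11, 2))))) = Add(228, Mul(Add(57, 56), Add(3, -4, Mul(-2, 121)))) = Add(228, Mul(113, Add(3, -4, -242))) = Add(228, Mul(113, -243)) = Add(228, -27459) = -27231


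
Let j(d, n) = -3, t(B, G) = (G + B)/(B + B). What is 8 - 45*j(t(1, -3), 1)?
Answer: 143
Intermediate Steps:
t(B, G) = (B + G)/(2*B) (t(B, G) = (B + G)/((2*B)) = (B + G)*(1/(2*B)) = (B + G)/(2*B))
8 - 45*j(t(1, -3), 1) = 8 - 45*(-3) = 8 + 135 = 143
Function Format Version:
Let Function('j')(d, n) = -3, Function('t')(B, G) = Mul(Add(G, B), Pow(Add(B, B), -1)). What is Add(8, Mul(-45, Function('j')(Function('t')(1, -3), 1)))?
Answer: 143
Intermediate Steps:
Function('t')(B, G) = Mul(Rational(1, 2), Pow(B, -1), Add(B, G)) (Function('t')(B, G) = Mul(Add(B, G), Pow(Mul(2, B), -1)) = Mul(Add(B, G), Mul(Rational(1, 2), Pow(B, -1))) = Mul(Rational(1, 2), Pow(B, -1), Add(B, G)))
Add(8, Mul(-45, Function('j')(Function('t')(1, -3), 1))) = Add(8, Mul(-45, -3)) = Add(8, 135) = 143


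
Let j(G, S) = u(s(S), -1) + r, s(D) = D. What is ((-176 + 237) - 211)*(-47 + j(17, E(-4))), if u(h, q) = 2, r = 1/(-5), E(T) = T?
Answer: 6780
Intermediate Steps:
r = -⅕ ≈ -0.20000
j(G, S) = 9/5 (j(G, S) = 2 - ⅕ = 9/5)
((-176 + 237) - 211)*(-47 + j(17, E(-4))) = ((-176 + 237) - 211)*(-47 + 9/5) = (61 - 211)*(-226/5) = -150*(-226/5) = 6780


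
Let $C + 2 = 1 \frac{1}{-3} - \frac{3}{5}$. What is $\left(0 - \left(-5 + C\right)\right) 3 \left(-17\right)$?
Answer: $- \frac{2023}{5} \approx -404.6$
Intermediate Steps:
$C = - \frac{44}{15}$ ($C = -2 + \left(1 \frac{1}{-3} - \frac{3}{5}\right) = -2 + \left(1 \left(- \frac{1}{3}\right) - \frac{3}{5}\right) = -2 - \frac{14}{15} = - \frac{44}{15} \approx -2.9333$)
$\left(0 - \left(-5 + C\right)\right) 3 \left(-17\right) = \left(0 - \left(-5 - \frac{44}{15}\right)\right) 3 \left(-17\right) = \left(0 - - \frac{119}{15}\right) 3 \left(-17\right) = \left(0 + \frac{119}{15}\right) 3 \left(-17\right) = \frac{119}{15} \cdot 3 \left(-17\right) = \frac{119}{5} \left(-17\right) = - \frac{2023}{5}$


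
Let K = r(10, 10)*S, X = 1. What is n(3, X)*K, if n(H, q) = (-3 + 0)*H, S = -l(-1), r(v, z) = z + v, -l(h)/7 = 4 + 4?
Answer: -10080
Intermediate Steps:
l(h) = -56 (l(h) = -7*(4 + 4) = -7*8 = -56)
r(v, z) = v + z
S = 56 (S = -1*(-56) = 56)
n(H, q) = -3*H
K = 1120 (K = (10 + 10)*56 = 20*56 = 1120)
n(3, X)*K = -3*3*1120 = -9*1120 = -10080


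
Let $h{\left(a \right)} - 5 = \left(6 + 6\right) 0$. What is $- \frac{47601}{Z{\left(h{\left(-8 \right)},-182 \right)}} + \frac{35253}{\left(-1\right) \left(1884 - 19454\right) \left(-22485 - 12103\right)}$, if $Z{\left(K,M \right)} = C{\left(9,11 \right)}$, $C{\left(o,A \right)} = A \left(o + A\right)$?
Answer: $- \frac{1446383334141}{6684822760} \approx -216.37$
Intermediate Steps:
$h{\left(a \right)} = 5$ ($h{\left(a \right)} = 5 + \left(6 + 6\right) 0 = 5 + 12 \cdot 0 = 5 + 0 = 5$)
$C{\left(o,A \right)} = A \left(A + o\right)$
$Z{\left(K,M \right)} = 220$ ($Z{\left(K,M \right)} = 11 \left(11 + 9\right) = 11 \cdot 20 = 220$)
$- \frac{47601}{Z{\left(h{\left(-8 \right)},-182 \right)}} + \frac{35253}{\left(-1\right) \left(1884 - 19454\right) \left(-22485 - 12103\right)} = - \frac{47601}{220} + \frac{35253}{\left(-1\right) \left(1884 - 19454\right) \left(-22485 - 12103\right)} = \left(-47601\right) \frac{1}{220} + \frac{35253}{\left(-1\right) \left(\left(-17570\right) \left(-34588\right)\right)} = - \frac{47601}{220} + \frac{35253}{\left(-1\right) 607711160} = - \frac{47601}{220} + \frac{35253}{-607711160} = - \frac{47601}{220} + 35253 \left(- \frac{1}{607711160}\right) = - \frac{47601}{220} - \frac{35253}{607711160} = - \frac{1446383334141}{6684822760}$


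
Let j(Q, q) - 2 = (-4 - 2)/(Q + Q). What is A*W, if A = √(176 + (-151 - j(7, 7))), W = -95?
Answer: -190*√287/7 ≈ -459.83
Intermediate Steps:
j(Q, q) = 2 - 3/Q (j(Q, q) = 2 + (-4 - 2)/(Q + Q) = 2 - 6*1/(2*Q) = 2 - 3/Q)
A = 2*√287/7 (A = √(176 + (-151 - (2 - 3/7))) = √(176 + (-151 - 1*11/7)) = √(176 + (-151 - 11/7)) = √(176 - 1068/7) = √(164/7) = 2*√287/7 ≈ 4.8403)
A*W = (2*√287/7)*(-95) = -190*√287/7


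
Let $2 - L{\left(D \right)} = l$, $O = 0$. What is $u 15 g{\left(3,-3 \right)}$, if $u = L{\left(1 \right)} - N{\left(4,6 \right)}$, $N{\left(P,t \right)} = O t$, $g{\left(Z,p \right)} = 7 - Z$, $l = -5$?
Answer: $420$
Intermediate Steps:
$L{\left(D \right)} = 7$ ($L{\left(D \right)} = 2 - -5 = 2 + 5 = 7$)
$N{\left(P,t \right)} = 0$ ($N{\left(P,t \right)} = 0 t = 0$)
$u = 7$ ($u = 7 - 0 = 7 + 0 = 7$)
$u 15 g{\left(3,-3 \right)} = 7 \cdot 15 \left(7 - 3\right) = 105 \left(7 - 3\right) = 105 \cdot 4 = 420$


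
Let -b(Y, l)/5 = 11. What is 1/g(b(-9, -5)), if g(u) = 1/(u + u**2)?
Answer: 2970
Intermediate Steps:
b(Y, l) = -55 (b(Y, l) = -5*11 = -55)
1/g(b(-9, -5)) = 1/(1/((-55)*(1 - 55))) = 1/(-1/55/(-54)) = 1/(-1/55*(-1/54)) = 1/(1/2970) = 2970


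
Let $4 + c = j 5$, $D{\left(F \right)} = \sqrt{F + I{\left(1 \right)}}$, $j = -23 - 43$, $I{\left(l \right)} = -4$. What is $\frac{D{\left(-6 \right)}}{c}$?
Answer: $- \frac{i \sqrt{10}}{334} \approx - 0.0094679 i$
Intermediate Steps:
$j = -66$ ($j = -23 - 43 = -66$)
$D{\left(F \right)} = \sqrt{-4 + F}$ ($D{\left(F \right)} = \sqrt{F - 4} = \sqrt{-4 + F}$)
$c = -334$ ($c = -4 - 330 = -334$)
$\frac{D{\left(-6 \right)}}{c} = \frac{\sqrt{-4 - 6}}{-334} = \sqrt{-10} \left(- \frac{1}{334}\right) = i \sqrt{10} \left(- \frac{1}{334}\right) = - \frac{i \sqrt{10}}{334}$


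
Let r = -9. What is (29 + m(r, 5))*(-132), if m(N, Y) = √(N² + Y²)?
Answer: -3828 - 132*√106 ≈ -5187.0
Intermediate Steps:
(29 + m(r, 5))*(-132) = (29 + √((-9)² + 5²))*(-132) = (29 + √(81 + 25))*(-132) = (29 + √106)*(-132) = -3828 - 132*√106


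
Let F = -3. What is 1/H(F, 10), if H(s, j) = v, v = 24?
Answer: 1/24 ≈ 0.041667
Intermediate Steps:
H(s, j) = 24
1/H(F, 10) = 1/24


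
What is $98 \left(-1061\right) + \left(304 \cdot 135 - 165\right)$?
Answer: $-63103$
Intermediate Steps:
$98 \left(-1061\right) + \left(304 \cdot 135 - 165\right) = -103978 + \left(41040 - 165\right) = -103978 + 40875 = -63103$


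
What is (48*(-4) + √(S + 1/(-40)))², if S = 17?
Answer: (3840 - √6790)²/400 ≈ 35299.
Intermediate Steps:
(48*(-4) + √(S + 1/(-40)))² = (48*(-4) + √(17 + 1/(-40)))² = (-192 + √(17 - 1/40))² = (-192 + √(679/40))² = (-192 + √6790/20)²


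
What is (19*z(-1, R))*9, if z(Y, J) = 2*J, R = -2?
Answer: -684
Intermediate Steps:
(19*z(-1, R))*9 = (19*(2*(-2)))*9 = (19*(-4))*9 = -76*9 = -684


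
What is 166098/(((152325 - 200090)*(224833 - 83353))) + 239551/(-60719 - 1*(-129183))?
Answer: 67451021148697/19277728549200 ≈ 3.4989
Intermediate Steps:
166098/(((152325 - 200090)*(224833 - 83353))) + 239551/(-60719 - 1*(-129183)) = 166098/((-47765*141480)) + 239551/(-60719 + 129183) = 166098/(-6757792200) + 239551/68464 = 166098*(-1/6757792200) + 239551*(1/68464) = -27683/1126298700 + 239551/68464 = 67451021148697/19277728549200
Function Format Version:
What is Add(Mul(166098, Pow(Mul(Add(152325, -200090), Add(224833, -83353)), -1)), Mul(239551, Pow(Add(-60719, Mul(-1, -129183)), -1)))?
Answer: Rational(67451021148697, 19277728549200) ≈ 3.4989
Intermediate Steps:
Add(Mul(166098, Pow(Mul(Add(152325, -200090), Add(224833, -83353)), -1)), Mul(239551, Pow(Add(-60719, Mul(-1, -129183)), -1))) = Add(Mul(166098, Pow(Mul(-47765, 141480), -1)), Mul(239551, Pow(Add(-60719, 129183), -1))) = Add(Mul(166098, Pow(-6757792200, -1)), Mul(239551, Pow(68464, -1))) = Add(Mul(166098, Rational(-1, 6757792200)), Mul(239551, Rational(1, 68464))) = Add(Rational(-27683, 1126298700), Rational(239551, 68464)) = Rational(67451021148697, 19277728549200)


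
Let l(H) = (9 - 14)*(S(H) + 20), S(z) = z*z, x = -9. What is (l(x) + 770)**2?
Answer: 70225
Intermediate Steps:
S(z) = z**2
l(H) = -100 - 5*H**2 (l(H) = (9 - 14)*(H**2 + 20) = -5*(20 + H**2) = -100 - 5*H**2)
(l(x) + 770)**2 = ((-100 - 5*(-9)**2) + 770)**2 = ((-100 - 5*81) + 770)**2 = ((-100 - 405) + 770)**2 = (-505 + 770)**2 = 265**2 = 70225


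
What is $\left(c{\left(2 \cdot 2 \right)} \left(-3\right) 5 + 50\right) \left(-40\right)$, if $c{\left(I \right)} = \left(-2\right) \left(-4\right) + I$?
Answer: $5200$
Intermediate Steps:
$c{\left(I \right)} = 8 + I$
$\left(c{\left(2 \cdot 2 \right)} \left(-3\right) 5 + 50\right) \left(-40\right) = \left(\left(8 + 2 \cdot 2\right) \left(-3\right) 5 + 50\right) \left(-40\right) = \left(\left(8 + 4\right) \left(-3\right) 5 + 50\right) \left(-40\right) = \left(12 \left(-3\right) 5 + 50\right) \left(-40\right) = \left(\left(-36\right) 5 + 50\right) \left(-40\right) = \left(-180 + 50\right) \left(-40\right) = \left(-130\right) \left(-40\right) = 5200$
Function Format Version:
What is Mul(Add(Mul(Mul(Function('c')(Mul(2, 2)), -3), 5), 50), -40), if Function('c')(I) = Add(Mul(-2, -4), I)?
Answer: 5200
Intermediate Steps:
Function('c')(I) = Add(8, I)
Mul(Add(Mul(Mul(Function('c')(Mul(2, 2)), -3), 5), 50), -40) = Mul(Add(Mul(Mul(Add(8, Mul(2, 2)), -3), 5), 50), -40) = Mul(Add(Mul(Mul(Add(8, 4), -3), 5), 50), -40) = Mul(Add(Mul(Mul(12, -3), 5), 50), -40) = Mul(Add(Mul(-36, 5), 50), -40) = Mul(Add(-180, 50), -40) = Mul(-130, -40) = 5200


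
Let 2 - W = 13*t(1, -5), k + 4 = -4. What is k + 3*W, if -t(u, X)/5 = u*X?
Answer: -977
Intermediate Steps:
k = -8 (k = -4 - 4 = -8)
t(u, X) = -5*X*u (t(u, X) = -5*u*X = -5*X*u)
W = -323 (W = 2 - 13*(-5*(-5)*1) = 2 - 13*25 = 2 - 1*325 = 2 - 325 = -323)
k + 3*W = -8 + 3*(-323) = -8 - 969 = -977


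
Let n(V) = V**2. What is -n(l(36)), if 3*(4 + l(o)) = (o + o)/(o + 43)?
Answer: -85264/6241 ≈ -13.662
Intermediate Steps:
l(o) = -4 + 2*o/(3*(43 + o)) (l(o) = -4 + ((o + o)/(o + 43))/3 = -4 + ((2*o)/(43 + o))/3 = -4 + (2*o/(43 + o))/3 = -4 + 2*o/(3*(43 + o)))
-n(l(36)) = -(2*(-258 - 5*36)/(3*(43 + 36)))**2 = -((2/3)*(-258 - 180)/79)**2 = -((2/3)*(1/79)*(-438))**2 = -(-292/79)**2 = -1*85264/6241 = -85264/6241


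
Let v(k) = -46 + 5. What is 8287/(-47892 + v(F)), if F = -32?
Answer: -8287/47933 ≈ -0.17289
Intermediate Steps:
v(k) = -41
8287/(-47892 + v(F)) = 8287/(-47892 - 41) = 8287/(-47933) = 8287*(-1/47933) = -8287/47933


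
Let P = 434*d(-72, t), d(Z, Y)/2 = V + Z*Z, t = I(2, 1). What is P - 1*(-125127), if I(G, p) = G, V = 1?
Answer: 4625707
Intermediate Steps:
t = 2
d(Z, Y) = 2 + 2*Z² (d(Z, Y) = 2*(1 + Z*Z) = 2*(1 + Z²) = 2 + 2*Z²)
P = 4500580 (P = 434*(2 + 2*(-72)²) = 434*(2 + 2*5184) = 434*(2 + 10368) = 434*10370 = 4500580)
P - 1*(-125127) = 4500580 - 1*(-125127) = 4500580 + 125127 = 4625707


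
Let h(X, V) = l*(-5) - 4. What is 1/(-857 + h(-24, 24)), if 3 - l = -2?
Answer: -1/886 ≈ -0.0011287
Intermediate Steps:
l = 5 (l = 3 - 1*(-2) = 3 + 2 = 5)
h(X, V) = -29 (h(X, V) = 5*(-5) - 4 = -25 - 4 = -29)
1/(-857 + h(-24, 24)) = 1/(-857 - 29) = 1/(-886) = -1/886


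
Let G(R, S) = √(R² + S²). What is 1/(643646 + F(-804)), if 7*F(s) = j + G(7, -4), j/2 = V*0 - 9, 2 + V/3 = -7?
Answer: 4505504/2899938041993 - √65/2899938041993 ≈ 1.5537e-6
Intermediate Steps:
V = -27 (V = -6 + 3*(-7) = -6 - 21 = -27)
j = -18 (j = 2*(-27*0 - 9) = 2*(0 - 9) = 2*(-9) = -18)
F(s) = -18/7 + √65/7 (F(s) = (-18 + √(7² + (-4)²))/7 = (-18 + √(49 + 16))/7 = (-18 + √65)/7 = -18/7 + √65/7)
1/(643646 + F(-804)) = 1/(643646 + (-18/7 + √65/7)) = 1/(4505504/7 + √65/7)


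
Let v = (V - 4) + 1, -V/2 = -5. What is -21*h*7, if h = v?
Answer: -1029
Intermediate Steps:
V = 10 (V = -2*(-5) = 10)
v = 7 (v = (10 - 4) + 1 = 6 + 1 = 7)
h = 7
-21*h*7 = -21*7*7 = -147*7 = -1029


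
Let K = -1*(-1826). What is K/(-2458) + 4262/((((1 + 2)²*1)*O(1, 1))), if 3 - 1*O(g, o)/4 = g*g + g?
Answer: 2602565/22122 ≈ 117.65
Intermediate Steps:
O(g, o) = 12 - 4*g - 4*g² (O(g, o) = 12 - 4*(g*g + g) = 12 - 4*(g² + g) = 12 - 4*(g + g²) = 12 + (-4*g - 4*g²) = 12 - 4*g - 4*g²)
K = 1826
K/(-2458) + 4262/((((1 + 2)²*1)*O(1, 1))) = 1826/(-2458) + 4262/((((1 + 2)²*1)*(12 - 4*1 - 4*1²))) = 1826*(-1/2458) + 4262/(((3²*1)*(12 - 4 - 4*1))) = -913/1229 + 4262/(((9*1)*(12 - 4 - 4))) = -913/1229 + 4262/((9*4)) = -913/1229 + 4262/36 = -913/1229 + 4262*(1/36) = -913/1229 + 2131/18 = 2602565/22122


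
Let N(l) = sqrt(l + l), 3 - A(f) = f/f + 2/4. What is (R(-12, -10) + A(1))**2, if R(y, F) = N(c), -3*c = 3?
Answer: 1/4 + 3*I*sqrt(2) ≈ 0.25 + 4.2426*I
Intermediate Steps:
c = -1 (c = -1/3*3 = -1)
A(f) = 3/2 (A(f) = 3 - (f/f + 2/4) = 3 - (1 + 2*(1/4)) = 3 - (1 + 1/2) = 3 - 1*3/2 = 3 - 3/2 = 3/2)
N(l) = sqrt(2)*sqrt(l) (N(l) = sqrt(2*l) = sqrt(2)*sqrt(l))
R(y, F) = I*sqrt(2) (R(y, F) = sqrt(2)*sqrt(-1) = sqrt(2)*I = I*sqrt(2))
(R(-12, -10) + A(1))**2 = (I*sqrt(2) + 3/2)**2 = (3/2 + I*sqrt(2))**2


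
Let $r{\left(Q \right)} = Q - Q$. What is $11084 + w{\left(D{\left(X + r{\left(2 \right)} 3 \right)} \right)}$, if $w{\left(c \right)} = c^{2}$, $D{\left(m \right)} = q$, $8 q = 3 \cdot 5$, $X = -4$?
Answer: $\frac{709601}{64} \approx 11088.0$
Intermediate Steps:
$r{\left(Q \right)} = 0$
$q = \frac{15}{8}$ ($q = \frac{3 \cdot 5}{8} = \frac{1}{8} \cdot 15 = \frac{15}{8} \approx 1.875$)
$D{\left(m \right)} = \frac{15}{8}$
$11084 + w{\left(D{\left(X + r{\left(2 \right)} 3 \right)} \right)} = 11084 + \left(\frac{15}{8}\right)^{2} = 11084 + \frac{225}{64} = \frac{709601}{64}$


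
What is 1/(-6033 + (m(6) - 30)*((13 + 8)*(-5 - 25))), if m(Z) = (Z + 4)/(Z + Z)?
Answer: 1/12342 ≈ 8.1024e-5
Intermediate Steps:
m(Z) = (4 + Z)/(2*Z) (m(Z) = (4 + Z)/((2*Z)) = (4 + Z)*(1/(2*Z)) = (4 + Z)/(2*Z))
1/(-6033 + (m(6) - 30)*((13 + 8)*(-5 - 25))) = 1/(-6033 + ((1/2)*(4 + 6)/6 - 30)*((13 + 8)*(-5 - 25))) = 1/(-6033 + ((1/2)*(1/6)*10 - 30)*(21*(-30))) = 1/(-6033 + (5/6 - 30)*(-630)) = 1/(-6033 - 175/6*(-630)) = 1/(-6033 + 18375) = 1/12342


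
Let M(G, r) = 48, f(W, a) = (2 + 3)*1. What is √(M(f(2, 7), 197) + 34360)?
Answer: 2*√8602 ≈ 185.49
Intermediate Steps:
f(W, a) = 5 (f(W, a) = 5*1 = 5)
√(M(f(2, 7), 197) + 34360) = √(48 + 34360) = √34408 = 2*√8602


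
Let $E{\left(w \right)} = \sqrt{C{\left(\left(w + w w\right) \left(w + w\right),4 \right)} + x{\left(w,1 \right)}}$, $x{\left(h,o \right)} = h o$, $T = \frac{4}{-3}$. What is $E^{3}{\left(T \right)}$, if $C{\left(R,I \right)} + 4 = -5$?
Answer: $- \frac{31 i \sqrt{93}}{9} \approx - 33.217 i$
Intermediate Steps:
$C{\left(R,I \right)} = -9$ ($C{\left(R,I \right)} = -4 - 5 = -9$)
$T = - \frac{4}{3}$ ($T = 4 \left(- \frac{1}{3}\right) = - \frac{4}{3} \approx -1.3333$)
$E{\left(w \right)} = \sqrt{-9 + w}$ ($E{\left(w \right)} = \sqrt{-9 + w 1} = \sqrt{-9 + w}$)
$E^{3}{\left(T \right)} = \left(\sqrt{-9 - \frac{4}{3}}\right)^{3} = \left(\sqrt{- \frac{31}{3}}\right)^{3} = \left(\frac{i \sqrt{93}}{3}\right)^{3} = - \frac{31 i \sqrt{93}}{9}$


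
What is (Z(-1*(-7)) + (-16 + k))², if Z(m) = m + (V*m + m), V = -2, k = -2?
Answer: 324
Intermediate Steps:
Z(m) = 0 (Z(m) = m + (-2*m + m) = m - m = 0)
(Z(-1*(-7)) + (-16 + k))² = (0 + (-16 - 2))² = (0 - 18)² = (-18)² = 324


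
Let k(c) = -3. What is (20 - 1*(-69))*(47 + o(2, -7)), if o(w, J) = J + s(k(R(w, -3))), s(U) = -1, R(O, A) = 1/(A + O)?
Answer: 3471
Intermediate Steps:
o(w, J) = -1 + J (o(w, J) = J - 1 = -1 + J)
(20 - 1*(-69))*(47 + o(2, -7)) = (20 - 1*(-69))*(47 + (-1 - 7)) = (20 + 69)*(47 - 8) = 89*39 = 3471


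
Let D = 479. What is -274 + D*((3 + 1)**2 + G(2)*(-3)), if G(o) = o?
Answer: 4516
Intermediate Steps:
-274 + D*((3 + 1)**2 + G(2)*(-3)) = -274 + 479*((3 + 1)**2 + 2*(-3)) = -274 + 479*(4**2 - 6) = -274 + 479*(16 - 6) = -274 + 479*10 = -274 + 4790 = 4516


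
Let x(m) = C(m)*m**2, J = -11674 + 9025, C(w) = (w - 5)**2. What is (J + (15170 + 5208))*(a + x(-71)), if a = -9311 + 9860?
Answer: 516221764085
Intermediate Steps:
C(w) = (-5 + w)**2
J = -2649
a = 549
x(m) = m**2*(-5 + m)**2 (x(m) = (-5 + m)**2*m**2 = m**2*(-5 + m)**2)
(J + (15170 + 5208))*(a + x(-71)) = (-2649 + (15170 + 5208))*(549 + (-71)**2*(-5 - 71)**2) = (-2649 + 20378)*(549 + 5041*(-76)**2) = 17729*(549 + 5041*5776) = 17729*(549 + 29116816) = 17729*29117365 = 516221764085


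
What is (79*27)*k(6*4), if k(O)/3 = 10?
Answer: 63990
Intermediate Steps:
k(O) = 30 (k(O) = 3*10 = 30)
(79*27)*k(6*4) = (79*27)*30 = 2133*30 = 63990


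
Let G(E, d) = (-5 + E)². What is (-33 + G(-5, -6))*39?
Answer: 2613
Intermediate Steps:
(-33 + G(-5, -6))*39 = (-33 + (-5 - 5)²)*39 = (-33 + (-10)²)*39 = (-33 + 100)*39 = 67*39 = 2613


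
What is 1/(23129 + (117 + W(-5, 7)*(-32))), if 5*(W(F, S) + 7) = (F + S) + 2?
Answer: 5/117222 ≈ 4.2654e-5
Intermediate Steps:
W(F, S) = -33/5 + F/5 + S/5 (W(F, S) = -7 + ((F + S) + 2)/5 = -7 + (2 + F + S)/5 = -7 + (⅖ + F/5 + S/5) = -33/5 + F/5 + S/5)
1/(23129 + (117 + W(-5, 7)*(-32))) = 1/(23129 + (117 + (-33/5 + (⅕)*(-5) + (⅕)*7)*(-32))) = 1/(23129 + (117 + (-33/5 - 1 + 7/5)*(-32))) = 1/(23129 + (117 - 31/5*(-32))) = 1/(23129 + (117 + 992/5)) = 1/(23129 + 1577/5) = 1/(117222/5) = 5/117222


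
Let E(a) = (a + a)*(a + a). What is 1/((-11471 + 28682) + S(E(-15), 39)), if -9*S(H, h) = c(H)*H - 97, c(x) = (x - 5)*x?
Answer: -9/724795004 ≈ -1.2417e-8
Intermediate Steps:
E(a) = 4*a**2 (E(a) = (2*a)*(2*a) = 4*a**2)
c(x) = x*(-5 + x) (c(x) = (-5 + x)*x = x*(-5 + x))
S(H, h) = 97/9 - H**2*(-5 + H)/9 (S(H, h) = -((H*(-5 + H))*H - 97)/9 = -(H**2*(-5 + H) - 97)/9 = -(-97 + H**2*(-5 + H))/9 = 97/9 - H**2*(-5 + H)/9)
1/((-11471 + 28682) + S(E(-15), 39)) = 1/((-11471 + 28682) + (97/9 + (4*(-15)**2)**2*(5 - 4*(-15)**2)/9)) = 1/(17211 + (97/9 + (4*225)**2*(5 - 4*225)/9)) = 1/(17211 + (97/9 + (1/9)*900**2*(5 - 1*900))) = 1/(17211 + (97/9 + (1/9)*810000*(5 - 900))) = 1/(17211 + (97/9 + (1/9)*810000*(-895))) = 1/(17211 + (97/9 - 80550000)) = 1/(17211 - 724949903/9) = 1/(-724795004/9) = -9/724795004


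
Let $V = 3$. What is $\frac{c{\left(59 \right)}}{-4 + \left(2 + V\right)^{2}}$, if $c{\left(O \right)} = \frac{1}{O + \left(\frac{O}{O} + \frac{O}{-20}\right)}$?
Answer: $\frac{20}{23961} \approx 0.00083469$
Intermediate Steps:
$c{\left(O \right)} = \frac{1}{1 + \frac{19 O}{20}}$ ($c{\left(O \right)} = \frac{1}{O + \left(1 + O \left(- \frac{1}{20}\right)\right)} = \frac{1}{O - \left(-1 + \frac{O}{20}\right)} = \frac{1}{1 + \frac{19 O}{20}}$)
$\frac{c{\left(59 \right)}}{-4 + \left(2 + V\right)^{2}} = \frac{20 \frac{1}{20 + 19 \cdot 59}}{-4 + \left(2 + 3\right)^{2}} = \frac{20 \frac{1}{20 + 1121}}{-4 + 5^{2}} = \frac{20 \cdot \frac{1}{1141}}{-4 + 25} = \frac{20 \cdot \frac{1}{1141}}{21} = \frac{1}{21} \cdot \frac{20}{1141} = \frac{20}{23961}$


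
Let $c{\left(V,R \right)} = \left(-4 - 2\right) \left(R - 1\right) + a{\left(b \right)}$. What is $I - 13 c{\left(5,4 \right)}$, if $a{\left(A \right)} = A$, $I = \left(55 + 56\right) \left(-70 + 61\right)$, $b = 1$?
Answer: $-778$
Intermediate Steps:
$I = -999$ ($I = 111 \left(-9\right) = -999$)
$c{\left(V,R \right)} = 7 - 6 R$ ($c{\left(V,R \right)} = \left(-4 - 2\right) \left(R - 1\right) + 1 = - 6 \left(-1 + R\right) + 1 = \left(6 - 6 R\right) + 1 = 7 - 6 R$)
$I - 13 c{\left(5,4 \right)} = -999 - 13 \left(7 - 24\right) = -999 - -221 = -999 + 221 = -778$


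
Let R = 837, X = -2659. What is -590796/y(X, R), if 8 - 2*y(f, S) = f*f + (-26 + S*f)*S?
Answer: -295398/463941115 ≈ -0.00063671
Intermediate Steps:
y(f, S) = 4 - f**2/2 - S*(-26 + S*f)/2 (y(f, S) = 4 - (f*f + (-26 + S*f)*S)/2 = 4 - (f**2 + S*(-26 + S*f))/2 = 4 + (-f**2/2 - S*(-26 + S*f)/2) = 4 - f**2/2 - S*(-26 + S*f)/2)
-590796/y(X, R) = -590796/(4 + 13*837 - 1/2*(-2659)**2 - 1/2*(-2659)*837**2) = -590796/(4 + 10881 - 1/2*7070281 - 1/2*(-2659)*700569) = -590796/(4 + 10881 - 7070281/2 + 1862812971/2) = -590796/927882230 = -590796*1/927882230 = -295398/463941115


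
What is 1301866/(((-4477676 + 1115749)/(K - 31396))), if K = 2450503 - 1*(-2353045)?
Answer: -6212702435632/3361927 ≈ -1.8480e+6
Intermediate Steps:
K = 4803548 (K = 2450503 + 2353045 = 4803548)
1301866/(((-4477676 + 1115749)/(K - 31396))) = 1301866/(((-4477676 + 1115749)/(4803548 - 31396))) = 1301866/((-3361927/4772152)) = 1301866/((-3361927*1/4772152)) = 1301866/(-3361927/4772152) = 1301866*(-4772152/3361927) = -6212702435632/3361927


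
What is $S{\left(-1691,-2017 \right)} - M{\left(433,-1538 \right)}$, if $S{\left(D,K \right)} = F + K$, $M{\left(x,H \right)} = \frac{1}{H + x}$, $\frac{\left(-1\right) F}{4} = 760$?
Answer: $- \frac{5587984}{1105} \approx -5057.0$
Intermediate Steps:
$F = -3040$ ($F = \left(-4\right) 760 = -3040$)
$S{\left(D,K \right)} = -3040 + K$
$S{\left(-1691,-2017 \right)} - M{\left(433,-1538 \right)} = \left(-3040 - 2017\right) - \frac{1}{-1538 + 433} = -5057 - \frac{1}{-1105} = -5057 - - \frac{1}{1105} = -5057 + \frac{1}{1105} = - \frac{5587984}{1105}$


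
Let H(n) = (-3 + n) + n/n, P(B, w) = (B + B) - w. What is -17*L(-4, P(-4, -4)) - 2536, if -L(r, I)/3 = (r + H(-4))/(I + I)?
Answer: -9889/4 ≈ -2472.3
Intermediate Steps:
P(B, w) = -w + 2*B (P(B, w) = 2*B - w = -w + 2*B)
H(n) = -2 + n (H(n) = (-3 + n) + 1 = -2 + n)
L(r, I) = -3*(-6 + r)/(2*I) (L(r, I) = -3*(r + (-2 - 4))/(I + I) = -3*(r - 6)/(2*I) = -3*(-6 + r)*1/(2*I) = -3*(-6 + r)/(2*I))
-17*L(-4, P(-4, -4)) - 2536 = -51*(6 - 1*(-4))/(2*(-1*(-4) + 2*(-4))) - 2536 = -51*(6 + 4)/(2*(4 - 8)) - 2536 = -51*10/(2*(-4)) - 2536 = -51*(-1)*10/(2*4) - 2536 = -17*(-15/4) - 2536 = 255/4 - 2536 = -9889/4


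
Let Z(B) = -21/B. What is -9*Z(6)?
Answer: 63/2 ≈ 31.500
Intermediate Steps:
-9*Z(6) = -(-189)/6 = -9*(-7/2) = 63/2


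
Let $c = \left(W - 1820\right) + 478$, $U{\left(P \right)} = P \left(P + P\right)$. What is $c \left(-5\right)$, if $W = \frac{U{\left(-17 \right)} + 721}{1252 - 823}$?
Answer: $\frac{957365}{143} \approx 6694.9$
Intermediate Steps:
$U{\left(P \right)} = 2 P^{2}$ ($U{\left(P \right)} = P 2 P = 2 P^{2}$)
$W = \frac{433}{143}$ ($W = \frac{2 \left(-17\right)^{2} + 721}{1252 - 823} = \frac{2 \cdot 289 + 721}{429} = \left(578 + 721\right) \frac{1}{429} = 1299 \cdot \frac{1}{429} = \frac{433}{143} \approx 3.028$)
$c = - \frac{191473}{143}$ ($c = \left(\frac{433}{143} - 1820\right) + 478 = - \frac{259827}{143} + 478 = - \frac{191473}{143} \approx -1339.0$)
$c \left(-5\right) = \left(- \frac{191473}{143}\right) \left(-5\right) = \frac{957365}{143}$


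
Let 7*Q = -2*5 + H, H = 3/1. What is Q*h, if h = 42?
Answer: -42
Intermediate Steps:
H = 3 (H = 3*1 = 3)
Q = -1 (Q = (-2*5 + 3)/7 = (-10 + 3)/7 = (⅐)*(-7) = -1)
Q*h = -1*42 = -42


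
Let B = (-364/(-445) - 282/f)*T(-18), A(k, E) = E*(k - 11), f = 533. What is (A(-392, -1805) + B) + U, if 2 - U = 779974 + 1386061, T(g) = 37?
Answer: -341216075016/237185 ≈ -1.4386e+6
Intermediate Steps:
U = -2166033 (U = 2 - (779974 + 1386061) = 2 - 1*2166035 = 2 - 2166035 = -2166033)
A(k, E) = E*(-11 + k)
B = 2535314/237185 (B = (-364/(-445) - 282/533)*37 = (-364*(-1/445) - 282*1/533)*37 = (364/445 - 282/533)*37 = (68522/237185)*37 = 2535314/237185 ≈ 10.689)
(A(-392, -1805) + B) + U = (-1805*(-11 - 392) + 2535314/237185) - 2166033 = (-1805*(-403) + 2535314/237185) - 2166033 = (727415 + 2535314/237185) - 2166033 = 172534462089/237185 - 2166033 = -341216075016/237185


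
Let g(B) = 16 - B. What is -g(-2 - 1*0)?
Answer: -18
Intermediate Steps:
-g(-2 - 1*0) = -(16 - (-2 - 1*0)) = -(16 - (-2 + 0)) = -(16 - 1*(-2)) = -(16 + 2) = -1*18 = -18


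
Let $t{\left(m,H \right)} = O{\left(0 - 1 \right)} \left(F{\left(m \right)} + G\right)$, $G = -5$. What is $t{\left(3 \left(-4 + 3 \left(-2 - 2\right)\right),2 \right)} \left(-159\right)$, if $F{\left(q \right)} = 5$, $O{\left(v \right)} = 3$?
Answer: $0$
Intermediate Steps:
$t{\left(m,H \right)} = 0$ ($t{\left(m,H \right)} = 3 \left(5 - 5\right) = 3 \cdot 0 = 0$)
$t{\left(3 \left(-4 + 3 \left(-2 - 2\right)\right),2 \right)} \left(-159\right) = 0 \left(-159\right) = 0$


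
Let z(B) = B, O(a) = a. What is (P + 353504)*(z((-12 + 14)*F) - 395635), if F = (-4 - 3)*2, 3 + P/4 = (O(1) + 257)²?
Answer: -245211352924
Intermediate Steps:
P = 266244 (P = -12 + 4*(1 + 257)² = -12 + 4*258² = -12 + 4*66564 = -12 + 266256 = 266244)
F = -14 (F = -7*2 = -14)
(P + 353504)*(z((-12 + 14)*F) - 395635) = (266244 + 353504)*((-12 + 14)*(-14) - 395635) = 619748*(2*(-14) - 395635) = 619748*(-28 - 395635) = 619748*(-395663) = -245211352924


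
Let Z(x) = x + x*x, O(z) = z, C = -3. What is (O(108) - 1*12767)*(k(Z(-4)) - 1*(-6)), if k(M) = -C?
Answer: -113931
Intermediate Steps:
Z(x) = x + x²
k(M) = 3 (k(M) = -1*(-3) = 3)
(O(108) - 1*12767)*(k(Z(-4)) - 1*(-6)) = (108 - 1*12767)*(3 - 1*(-6)) = (108 - 12767)*(3 + 6) = -12659*9 = -113931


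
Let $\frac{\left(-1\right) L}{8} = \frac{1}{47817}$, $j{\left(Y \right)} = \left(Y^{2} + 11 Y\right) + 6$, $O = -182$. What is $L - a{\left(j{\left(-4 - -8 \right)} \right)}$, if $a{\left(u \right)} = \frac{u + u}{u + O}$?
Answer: $\frac{1577729}{1386693} \approx 1.1378$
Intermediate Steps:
$j{\left(Y \right)} = 6 + Y^{2} + 11 Y$
$a{\left(u \right)} = \frac{2 u}{-182 + u}$ ($a{\left(u \right)} = \frac{u + u}{u - 182} = \frac{2 u}{-182 + u}$)
$L = - \frac{8}{47817} \approx -0.0001673$
$L - a{\left(j{\left(-4 - -8 \right)} \right)} = - \frac{8}{47817} - \frac{2 \left(6 + \left(-4 - -8\right)^{2} + 11 \left(-4 - -8\right)\right)}{-182 + \left(6 + \left(-4 - -8\right)^{2} + 11 \left(-4 - -8\right)\right)} = - \frac{8}{47817} - \frac{2 \left(6 + \left(-4 + 8\right)^{2} + 11 \left(-4 + 8\right)\right)}{-182 + \left(6 + \left(-4 + 8\right)^{2} + 11 \left(-4 + 8\right)\right)} = - \frac{8}{47817} - \frac{2 \left(6 + 4^{2} + 11 \cdot 4\right)}{-182 + \left(6 + 4^{2} + 11 \cdot 4\right)} = - \frac{8}{47817} - \frac{2 \left(6 + 16 + 44\right)}{-182 + \left(6 + 16 + 44\right)} = - \frac{8}{47817} - 2 \cdot 66 \frac{1}{-182 + 66} = - \frac{8}{47817} - 2 \cdot 66 \frac{1}{-116} = - \frac{8}{47817} - 2 \cdot 66 \left(- \frac{1}{116}\right) = - \frac{8}{47817} - - \frac{33}{29} = - \frac{8}{47817} + \frac{33}{29} = \frac{1577729}{1386693}$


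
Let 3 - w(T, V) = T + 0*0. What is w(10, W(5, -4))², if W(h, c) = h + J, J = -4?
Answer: 49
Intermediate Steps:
W(h, c) = -4 + h (W(h, c) = h - 4 = -4 + h)
w(T, V) = 3 - T (w(T, V) = 3 - (T + 0*0) = 3 - (T + 0) = 3 - T)
w(10, W(5, -4))² = (3 - 1*10)² = (3 - 10)² = (-7)² = 49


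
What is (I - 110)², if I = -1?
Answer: 12321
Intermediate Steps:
(I - 110)² = (-1 - 110)² = (-111)² = 12321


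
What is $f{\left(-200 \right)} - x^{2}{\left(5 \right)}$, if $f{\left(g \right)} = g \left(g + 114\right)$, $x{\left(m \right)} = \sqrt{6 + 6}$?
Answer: $17188$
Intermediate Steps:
$x{\left(m \right)} = 2 \sqrt{3}$ ($x{\left(m \right)} = \sqrt{12} = 2 \sqrt{3}$)
$f{\left(g \right)} = g \left(114 + g\right)$
$f{\left(-200 \right)} - x^{2}{\left(5 \right)} = - 200 \left(114 - 200\right) - \left(2 \sqrt{3}\right)^{2} = \left(-200\right) \left(-86\right) - 12 = 17200 - 12 = 17188$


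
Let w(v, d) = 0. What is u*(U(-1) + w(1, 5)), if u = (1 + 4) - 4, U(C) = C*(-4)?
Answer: 4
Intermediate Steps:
U(C) = -4*C
u = 1 (u = 5 - 4 = 1)
u*(U(-1) + w(1, 5)) = 1*(-4*(-1) + 0) = 1*(4 + 0) = 1*4 = 4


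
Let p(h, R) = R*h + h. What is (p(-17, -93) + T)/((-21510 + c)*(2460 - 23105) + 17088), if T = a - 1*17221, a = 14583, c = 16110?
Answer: -179/18583348 ≈ -9.6323e-6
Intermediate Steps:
p(h, R) = h + R*h
T = -2638 (T = 14583 - 1*17221 = 14583 - 17221 = -2638)
(p(-17, -93) + T)/((-21510 + c)*(2460 - 23105) + 17088) = (-17*(1 - 93) - 2638)/((-21510 + 16110)*(2460 - 23105) + 17088) = (-17*(-92) - 2638)/(-5400*(-20645) + 17088) = (1564 - 2638)/(111483000 + 17088) = -1074/111500088 = -1074*1/111500088 = -179/18583348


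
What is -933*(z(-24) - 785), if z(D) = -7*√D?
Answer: 732405 + 13062*I*√6 ≈ 7.3241e+5 + 31995.0*I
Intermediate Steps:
-933*(z(-24) - 785) = -933*(-14*I*√6 - 785) = -933*(-785 - 14*I*√6) = 732405 + 13062*I*√6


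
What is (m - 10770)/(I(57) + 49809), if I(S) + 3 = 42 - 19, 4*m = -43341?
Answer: -86421/199316 ≈ -0.43359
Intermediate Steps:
m = -43341/4 (m = (¼)*(-43341) = -43341/4 ≈ -10835.)
I(S) = 20 (I(S) = -3 + (42 - 19) = -3 + 23 = 20)
(m - 10770)/(I(57) + 49809) = (-43341/4 - 10770)/(20 + 49809) = -86421/4/49829 = -86421/4*1/49829 = -86421/199316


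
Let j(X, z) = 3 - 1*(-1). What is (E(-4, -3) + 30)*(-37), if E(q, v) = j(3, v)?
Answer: -1258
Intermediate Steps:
j(X, z) = 4 (j(X, z) = 3 + 1 = 4)
E(q, v) = 4
(E(-4, -3) + 30)*(-37) = (4 + 30)*(-37) = 34*(-37) = -1258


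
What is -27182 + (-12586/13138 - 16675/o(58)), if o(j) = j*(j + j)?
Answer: -41430822607/1524008 ≈ -27185.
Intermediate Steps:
o(j) = 2*j**2 (o(j) = j*(2*j) = 2*j**2)
-27182 + (-12586/13138 - 16675/o(58)) = -27182 + (-12586/13138 - 16675/(2*58**2)) = -27182 + (-12586*1/13138 - 16675/(2*3364)) = -27182 + (-6293/6569 - 16675/6728) = -27182 + (-6293/6569 - 16675*1/6728) = -27182 + (-6293/6569 - 575/232) = -27182 - 5237151/1524008 = -41430822607/1524008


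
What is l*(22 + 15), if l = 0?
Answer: 0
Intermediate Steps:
l*(22 + 15) = 0*(22 + 15) = 0*37 = 0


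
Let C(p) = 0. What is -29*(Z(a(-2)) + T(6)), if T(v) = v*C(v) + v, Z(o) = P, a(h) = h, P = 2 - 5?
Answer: -87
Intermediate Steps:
P = -3
Z(o) = -3
T(v) = v (T(v) = v*0 + v = 0 + v = v)
-29*(Z(a(-2)) + T(6)) = -29*(-3 + 6) = -29*3 = -87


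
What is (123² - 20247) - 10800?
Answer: -15918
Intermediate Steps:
(123² - 20247) - 10800 = (15129 - 20247) - 10800 = -5118 - 10800 = -15918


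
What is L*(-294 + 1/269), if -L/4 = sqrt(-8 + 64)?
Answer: 632680*sqrt(14)/269 ≈ 8800.3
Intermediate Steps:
L = -8*sqrt(14) (L = -4*sqrt(-8 + 64) = -8*sqrt(14) ≈ -29.933)
L*(-294 + 1/269) = (-8*sqrt(14))*(-294 + 1/269) = -8*sqrt(14)*(-79085/269) = 632680*sqrt(14)/269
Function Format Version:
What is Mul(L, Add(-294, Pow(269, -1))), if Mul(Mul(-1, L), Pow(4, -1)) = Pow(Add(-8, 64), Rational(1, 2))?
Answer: Mul(Rational(632680, 269), Pow(14, Rational(1, 2))) ≈ 8800.3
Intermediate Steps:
L = Mul(-8, Pow(14, Rational(1, 2))) (L = Mul(-4, Pow(Add(-8, 64), Rational(1, 2))) = Mul(-4, Pow(56, Rational(1, 2))) = Mul(-4, Mul(2, Pow(14, Rational(1, 2)))) = Mul(-8, Pow(14, Rational(1, 2))) ≈ -29.933)
Mul(L, Add(-294, Pow(269, -1))) = Mul(Mul(-8, Pow(14, Rational(1, 2))), Add(-294, Pow(269, -1))) = Mul(Mul(-8, Pow(14, Rational(1, 2))), Add(-294, Rational(1, 269))) = Mul(Mul(-8, Pow(14, Rational(1, 2))), Rational(-79085, 269)) = Mul(Rational(632680, 269), Pow(14, Rational(1, 2)))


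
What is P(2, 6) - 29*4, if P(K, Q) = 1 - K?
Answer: -117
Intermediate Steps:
P(2, 6) - 29*4 = (1 - 1*2) - 29*4 = (1 - 2) - 116 = -1 - 116 = -117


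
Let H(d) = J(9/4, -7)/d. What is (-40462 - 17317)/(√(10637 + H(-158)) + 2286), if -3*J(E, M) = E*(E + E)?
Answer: -166952651616/6591960949 + 231116*√1062170405/6591960949 ≈ -24.184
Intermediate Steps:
J(E, M) = -2*E²/3 (J(E, M) = -E*(E + E)/3 = -E*2*E/3 = -2*E²/3)
H(d) = -27/(8*d) (H(d) = (-2*(9/4)²/3)/d = (-⅔*81/16)/d = -27/(8*d))
(-40462 - 17317)/(√(10637 + H(-158)) + 2286) = (-40462 - 17317)/(√(10637 - 27/8/(-158)) + 2286) = -57779/(√(10637 - 27/8*(-1/158)) + 2286) = -57779/(√(10637 + 27/1264) + 2286) = -57779/(√(13445195/1264) + 2286) = -57779/(√1062170405/316 + 2286) = -57779/(2286 + √1062170405/316)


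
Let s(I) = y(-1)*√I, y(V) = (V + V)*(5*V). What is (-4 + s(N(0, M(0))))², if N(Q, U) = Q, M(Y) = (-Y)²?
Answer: 16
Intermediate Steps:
M(Y) = Y²
y(V) = 10*V² (y(V) = (2*V)*(5*V) = 10*V²)
s(I) = 10*√I (s(I) = (10*(-1)²)*√I = (10*1)*√I = 10*√I)
(-4 + s(N(0, M(0))))² = (-4 + 10*√0)² = (-4 + 10*0)² = (-4 + 0)² = (-4)² = 16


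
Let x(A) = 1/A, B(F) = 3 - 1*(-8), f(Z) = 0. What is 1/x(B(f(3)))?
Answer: 11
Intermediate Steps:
B(F) = 11 (B(F) = 3 + 8 = 11)
1/x(B(f(3))) = 1/(1/11) = 11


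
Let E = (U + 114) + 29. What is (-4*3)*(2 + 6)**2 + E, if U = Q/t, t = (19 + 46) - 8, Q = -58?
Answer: -35683/57 ≈ -626.02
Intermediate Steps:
t = 57 (t = 65 - 8 = 57)
U = -58/57 ≈ -1.0175
E = 8093/57 (E = (-58/57 + 114) + 29 = 6440/57 + 29 = 8093/57 ≈ 141.98)
(-4*3)*(2 + 6)**2 + E = (-4*3)*(2 + 6)**2 + 8093/57 = -12*8**2 + 8093/57 = -12*64 + 8093/57 = -768 + 8093/57 = -35683/57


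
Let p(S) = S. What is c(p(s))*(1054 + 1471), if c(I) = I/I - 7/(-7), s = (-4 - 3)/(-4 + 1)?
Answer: 5050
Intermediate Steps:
s = 7/3 (s = -7/(-3) = -7*(-⅓) = 7/3 ≈ 2.3333)
c(I) = 2 (c(I) = 1 - 7*(-⅐) = 1 + 1 = 2)
c(p(s))*(1054 + 1471) = 2*(1054 + 1471) = 2*2525 = 5050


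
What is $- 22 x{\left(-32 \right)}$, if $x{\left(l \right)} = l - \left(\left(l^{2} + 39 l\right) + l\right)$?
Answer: $-4928$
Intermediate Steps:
$x{\left(l \right)} = - l^{2} - 39 l$ ($x{\left(l \right)} = l - \left(l^{2} + 40 l\right) = - l^{2} - 39 l$)
$- 22 x{\left(-32 \right)} = - 22 \left(\left(-1\right) \left(-32\right) \left(39 - 32\right)\right) = - 22 \left(\left(-1\right) \left(-32\right) 7\right) = \left(-22\right) 224 = -4928$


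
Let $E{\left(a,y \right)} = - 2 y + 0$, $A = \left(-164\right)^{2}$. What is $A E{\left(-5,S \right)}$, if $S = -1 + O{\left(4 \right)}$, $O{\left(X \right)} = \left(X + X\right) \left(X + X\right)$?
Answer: $-3388896$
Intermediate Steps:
$O{\left(X \right)} = 4 X^{2}$ ($O{\left(X \right)} = 2 X 2 X = 4 X^{2}$)
$A = 26896$
$S = 63$ ($S = -1 + 4 \cdot 4^{2} = -1 + 4 \cdot 16 = -1 + 64 = 63$)
$E{\left(a,y \right)} = - 2 y$
$A E{\left(-5,S \right)} = 26896 \left(\left(-2\right) 63\right) = 26896 \left(-126\right) = -3388896$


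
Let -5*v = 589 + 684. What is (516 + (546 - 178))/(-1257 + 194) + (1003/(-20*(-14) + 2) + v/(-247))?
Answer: 73182887/19484790 ≈ 3.7559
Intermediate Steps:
v = -1273/5 (v = -(589 + 684)/5 = -⅕*1273 = -1273/5 ≈ -254.60)
(516 + (546 - 178))/(-1257 + 194) + (1003/(-20*(-14) + 2) + v/(-247)) = (516 + (546 - 178))/(-1257 + 194) + (1003/(-20*(-14) + 2) - 1273/5/(-247)) = (516 + 368)/(-1063) + (1003/(280 + 2) - 1273/5*(-1/247)) = 884*(-1/1063) + (1003/282 + 67/65) = -884/1063 + (1003*(1/282) + 67/65) = -884/1063 + (1003/282 + 67/65) = -884/1063 + 84089/18330 = 73182887/19484790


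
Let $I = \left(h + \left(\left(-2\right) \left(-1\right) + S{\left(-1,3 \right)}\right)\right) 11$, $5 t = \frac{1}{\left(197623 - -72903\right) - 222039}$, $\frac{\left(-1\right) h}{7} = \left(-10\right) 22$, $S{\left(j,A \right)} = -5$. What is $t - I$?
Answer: $- \frac{4098848544}{242435} \approx -16907.0$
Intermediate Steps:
$h = 1540$ ($h = - 7 \left(\left(-10\right) 22\right) = \left(-7\right) \left(-220\right) = 1540$)
$t = \frac{1}{242435}$ ($t = \frac{1}{5 \left(\left(197623 - -72903\right) - 222039\right)} = \frac{1}{5 \left(\left(197623 + 72903\right) - 222039\right)} = \frac{1}{5 \left(270526 - 222039\right)} = \frac{1}{5 \cdot 48487} = \frac{1}{5} \cdot \frac{1}{48487} = \frac{1}{242435} \approx 4.1248 \cdot 10^{-6}$)
$I = 16907$ ($I = \left(1540 - 3\right) 11 = 1537 \cdot 11 = 16907$)
$t - I = \frac{1}{242435} - 16907 = - \frac{4098848544}{242435}$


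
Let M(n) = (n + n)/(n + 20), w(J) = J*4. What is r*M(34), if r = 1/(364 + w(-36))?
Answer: 17/2970 ≈ 0.0057239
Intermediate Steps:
w(J) = 4*J
M(n) = 2*n/(20 + n) (M(n) = (2*n)/(20 + n) = 2*n/(20 + n))
r = 1/220 (r = 1/(364 + 4*(-36)) = 1/(364 - 144) = 1/220 ≈ 0.0045455)
r*M(34) = (2*34/(20 + 34))/220 = (2*34/54)/220 = (2*34*(1/54))/220 = (1/220)*(34/27) = 17/2970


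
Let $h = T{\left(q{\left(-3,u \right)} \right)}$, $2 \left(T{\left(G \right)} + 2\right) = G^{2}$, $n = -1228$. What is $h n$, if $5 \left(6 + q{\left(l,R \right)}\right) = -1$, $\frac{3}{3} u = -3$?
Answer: $- \frac{528654}{25} \approx -21146.0$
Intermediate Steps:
$u = -3$
$q{\left(l,R \right)} = - \frac{31}{5}$ ($q{\left(l,R \right)} = -6 + \frac{1}{5} \left(-1\right) = -6 - \frac{1}{5} = - \frac{31}{5}$)
$T{\left(G \right)} = -2 + \frac{G^{2}}{2}$
$h = \frac{861}{50}$ ($h = -2 + \frac{\left(- \frac{31}{5}\right)^{2}}{2} = -2 + \frac{1}{2} \cdot \frac{961}{25} = -2 + \frac{961}{50} = \frac{861}{50} \approx 17.22$)
$h n = \frac{861}{50} \left(-1228\right) = - \frac{528654}{25}$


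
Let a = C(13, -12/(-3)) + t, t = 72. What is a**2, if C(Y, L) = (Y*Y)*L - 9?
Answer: 546121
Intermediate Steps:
C(Y, L) = -9 + L*Y**2 (C(Y, L) = Y**2*L - 9 = L*Y**2 - 9 = -9 + L*Y**2)
a = 739 (a = (-9 - 12/(-3)*13**2) + 72 = (-9 - 12*(-1/3)*169) + 72 = (-9 + 4*169) + 72 = (-9 + 676) + 72 = 667 + 72 = 739)
a**2 = 739**2 = 546121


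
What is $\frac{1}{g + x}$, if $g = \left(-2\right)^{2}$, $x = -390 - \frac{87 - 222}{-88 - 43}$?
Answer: $- \frac{131}{50701} \approx -0.0025838$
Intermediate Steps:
$x = - \frac{51225}{131}$ ($x = -390 - - \frac{135}{-131} = -390 - \left(-135\right) \left(- \frac{1}{131}\right) = -390 - \frac{135}{131} = - \frac{51225}{131} \approx -391.03$)
$g = 4$
$\frac{1}{g + x} = \frac{1}{4 - \frac{51225}{131}} = \frac{1}{- \frac{50701}{131}} = - \frac{131}{50701}$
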